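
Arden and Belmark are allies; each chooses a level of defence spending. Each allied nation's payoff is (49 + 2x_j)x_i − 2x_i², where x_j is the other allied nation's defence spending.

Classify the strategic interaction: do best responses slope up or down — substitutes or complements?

strategic complements

Arden's payoff is (49 + 2x_B)x_A − 2x_A².
∂π/∂x_A = 49 + 2x_B − 4x_A = 0, so x_A = 12.25 + 0.5x_B.
The best-response slope dx_A/dx_B = 0.5 > 0: the reaction function is upward-sloping, so the choices are strategic complements.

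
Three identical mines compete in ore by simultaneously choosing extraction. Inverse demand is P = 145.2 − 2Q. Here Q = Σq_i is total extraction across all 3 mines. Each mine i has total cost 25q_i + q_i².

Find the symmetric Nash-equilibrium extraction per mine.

A representative mine's profit is π_i = q_i(145.2 − 2Q) − 25q_i − q_i², with Q = q_i + Σ_{j≠i} q_j.
First-order condition: 120.2 − 6q_i − 2Σ_{j≠i} q_j = 0.
With identical mines, set every q_j = q: then 120.2 − 6q − 4q = 0, i.e. q = 120.2/10 = 12.02.

12.02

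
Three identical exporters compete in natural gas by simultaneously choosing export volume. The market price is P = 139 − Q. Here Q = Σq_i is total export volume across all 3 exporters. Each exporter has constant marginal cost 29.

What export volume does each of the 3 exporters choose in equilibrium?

27.5

A representative exporter's profit is π_i = q_i(139 − Q) − 29q_i, with Q = q_i + Σ_{j≠i} q_j.
First-order condition: 110 − 2q_i − Σ_{j≠i} q_j = 0.
With identical exporters, set every q_j = q: then 110 − 2q − 2q = 0, i.e. q = 110/4 = 27.5.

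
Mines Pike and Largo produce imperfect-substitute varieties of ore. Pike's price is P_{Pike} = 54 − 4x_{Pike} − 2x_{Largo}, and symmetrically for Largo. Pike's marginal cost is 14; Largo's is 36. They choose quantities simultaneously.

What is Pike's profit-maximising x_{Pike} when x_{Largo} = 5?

Mine Pike's profit: π = x_{Pike}(54 − 4x_{Pike} − 2x_{Largo}) − 14x_{Pike}.
∂π/∂x_{Pike} = 40 − 8x_{Pike} − 2x_{Largo} = 0 ⇒ x_{Pike} = 5 − 0.25x_{Largo}.
At x_{Largo} = 5: x_{Pike} = 5 − 0.25·5 = 3.75.

3.75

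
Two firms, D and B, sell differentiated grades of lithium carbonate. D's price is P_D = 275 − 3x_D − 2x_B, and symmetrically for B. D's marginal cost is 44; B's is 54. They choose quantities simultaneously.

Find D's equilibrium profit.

Firm D's profit: π = x_D(275 − 3x_D − 2x_B) − 44x_D.
∂π/∂x_D = 231 − 6x_D − 2x_B = 0 ⇒ x_D = 38.5 − (1/3)x_B.
Similarly x_B = 221/6 − (1/3)x_D.
Substituting the second reaction function into the first: x_D = 38.5 − (1/3)(221/6 − (1/3)x_D), which gives (8/9)x_D = 236/9 ⇒ x_D = 29.5.
Then x_B = 221/6 − (1/3)·29.5 = 27.
P_D = 275 − 3·29.5 − 2·27 = 132.5.
Profit = (132.5 − 44)·29.5 = 2610.75.

2610.75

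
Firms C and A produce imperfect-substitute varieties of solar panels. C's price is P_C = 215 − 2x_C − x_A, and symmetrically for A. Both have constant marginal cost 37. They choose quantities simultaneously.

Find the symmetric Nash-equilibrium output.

35.6

Firm C's profit: π = x_C(215 − 2x_C − x_A) − 37x_C.
∂π/∂x_C = 178 − 4x_C − x_A = 0 ⇒ x_C = 44.5 − 0.25x_A.
Setting x_C = x_A in the reaction function: x_C = 44.5 − 0.25x_C, so x_C = 44.5 / 1.25 = 35.6.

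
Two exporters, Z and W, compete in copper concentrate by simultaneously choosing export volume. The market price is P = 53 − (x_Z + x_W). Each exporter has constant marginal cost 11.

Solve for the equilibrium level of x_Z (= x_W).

14

Exporter Z's profit: π = x_Z(53 − (x_Z + x_W)) − 11x_Z.
∂π/∂x_Z = 42 − 2x_Z − x_W = 0, so x_Z = 21 − 0.5x_W.
Setting x_Z = x_W in the reaction function: x_Z = 21 − 0.5x_Z, so x_Z = 21 / 1.5 = 14.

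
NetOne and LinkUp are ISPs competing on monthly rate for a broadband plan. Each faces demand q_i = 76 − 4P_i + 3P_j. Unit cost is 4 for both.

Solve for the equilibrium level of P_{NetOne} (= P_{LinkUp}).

18.4

NetOne's profit: π = (P_{NetOne} − 4)(76 − 4P_{NetOne} + 3P_{LinkUp}).
∂π/∂P_{NetOne} = 92 − 8P_{NetOne} + 3P_{LinkUp} = 0 ⇒ P_{NetOne} = 11.5 + 0.375P_{LinkUp}.
The game is symmetric, so in equilibrium P_{LinkUp} = P_{NetOne}: the reaction function gives 0.625P_{NetOne} = 11.5, hence P_{NetOne} = 18.4.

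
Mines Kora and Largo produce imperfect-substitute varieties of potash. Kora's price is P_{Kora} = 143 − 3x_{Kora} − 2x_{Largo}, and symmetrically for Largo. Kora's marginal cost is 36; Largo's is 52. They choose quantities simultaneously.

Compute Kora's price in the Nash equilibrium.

79.125

Mine Kora's profit: π = x_{Kora}(143 − 3x_{Kora} − 2x_{Largo}) − 36x_{Kora}.
∂π/∂x_{Kora} = 107 − 6x_{Kora} − 2x_{Largo} = 0 ⇒ x_{Kora} = 107/6 − (1/3)x_{Largo}.
Similarly x_{Largo} = 91/6 − (1/3)x_{Kora}.
Substituting the second reaction function into the first: x_{Kora} = 107/6 − (1/3)(91/6 − (1/3)x_{Kora}), which gives (8/9)x_{Kora} = 115/9 ⇒ x_{Kora} = 14.375.
Then x_{Largo} = 91/6 − (1/3)·14.375 = 10.375.
P_{Kora} = 143 − 3·14.375 − 2·10.375 = 79.125.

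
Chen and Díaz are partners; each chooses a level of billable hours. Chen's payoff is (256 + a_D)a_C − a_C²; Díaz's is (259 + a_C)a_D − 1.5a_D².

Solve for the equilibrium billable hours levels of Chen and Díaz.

205.4, 154.8

Expanding Chen's payoff: 256a_C + a_Da_C − a_C².
∂π/∂a_C = 256 + a_D − 2a_C = 0, so a_C = 128 + 0.5a_D.
Likewise for Díaz: a_D = 259/3 + (1/3)a_C.
Solving the two reaction functions simultaneously: (1 − (0.5)(1/3))a_C = 128 + 0.5·(259/3), so (5/6)a_C = 1027/6 and a_C = 205.4.
Then a_D = 259/3 + (1/3)·205.4 = 154.8.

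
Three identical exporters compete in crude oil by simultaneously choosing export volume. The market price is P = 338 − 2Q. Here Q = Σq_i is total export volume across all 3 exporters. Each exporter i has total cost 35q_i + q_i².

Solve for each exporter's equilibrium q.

A representative exporter's profit is π_i = q_i(338 − 2Q) − 35q_i − q_i², with Q = q_i + Σ_{j≠i} q_j.
First-order condition: 303 − 6q_i − 2Σ_{j≠i} q_j = 0.
With identical exporters, set every q_j = q: then 303 − 6q − 4q = 0, i.e. q = 303/10 = 30.3.

30.3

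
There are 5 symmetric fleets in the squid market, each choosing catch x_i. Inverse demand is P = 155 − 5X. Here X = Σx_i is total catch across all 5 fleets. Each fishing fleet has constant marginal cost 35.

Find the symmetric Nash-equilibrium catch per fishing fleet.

A representative fishing fleet's profit is π_i = x_i(155 − 5X) − 35x_i, with X = x_i + Σ_{j≠i} x_j.
First-order condition: 120 − 10x_i − 5Σ_{j≠i} x_j = 0.
Imposing symmetry (x_j = x for all j) turns Σ_{j≠i} x_j into 4x, so 120 = 30x and x = 4.

4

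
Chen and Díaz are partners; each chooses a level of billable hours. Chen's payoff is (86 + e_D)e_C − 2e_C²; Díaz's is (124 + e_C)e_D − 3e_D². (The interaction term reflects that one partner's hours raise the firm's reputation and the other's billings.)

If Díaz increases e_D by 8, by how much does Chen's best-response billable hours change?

Expanding Chen's payoff: 86e_C + e_De_C − 2e_C².
∂π/∂e_C = 86 + e_D − 4e_C = 0, so e_C = 21.5 + 0.25e_D.
The reaction-function slope is 0.25, so an 8-unit rise in e_D moves e_C by 0.25 × 8 = 2. Chen's best response rises — the actions are strategic complements.

2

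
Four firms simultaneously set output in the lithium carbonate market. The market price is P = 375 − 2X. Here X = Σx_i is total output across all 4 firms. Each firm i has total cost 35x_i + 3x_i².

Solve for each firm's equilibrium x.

21.25

A representative firm's profit is π_i = x_i(375 − 2X) − 35x_i − 3x_i², with X = x_i + Σ_{j≠i} x_j.
First-order condition: 340 − 10x_i − 2Σ_{j≠i} x_j = 0.
With identical firms, set every x_j = x: then 340 − 10x − 6x = 0, i.e. x = 340/16 = 21.25.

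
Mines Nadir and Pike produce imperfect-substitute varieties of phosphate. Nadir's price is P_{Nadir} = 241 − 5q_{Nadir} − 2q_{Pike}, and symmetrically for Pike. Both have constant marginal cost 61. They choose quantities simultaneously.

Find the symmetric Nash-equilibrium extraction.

Mine Nadir's profit: π = q_{Nadir}(241 − 5q_{Nadir} − 2q_{Pike}) − 61q_{Nadir}.
∂π/∂q_{Nadir} = 180 − 10q_{Nadir} − 2q_{Pike} = 0 ⇒ q_{Nadir} = 18 − 0.2q_{Pike}.
By symmetry q_{Pike} = q_{Nadir}; substituting into the reaction function, 1.2q_{Nadir} = 18 and q_{Nadir} = 15.

15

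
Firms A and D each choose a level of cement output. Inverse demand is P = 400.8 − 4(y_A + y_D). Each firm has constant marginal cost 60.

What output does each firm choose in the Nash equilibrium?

Firm A's profit: π = y_A(400.8 − 4(y_A + y_D)) − 60y_A.
∂π/∂y_A = 340.8 − 8y_A − 4y_D = 0, so y_A = 42.6 − 0.5y_D.
The game is symmetric, so in equilibrium y_D = y_A: the reaction function gives 1.5y_A = 42.6, hence y_A = 28.4.

28.4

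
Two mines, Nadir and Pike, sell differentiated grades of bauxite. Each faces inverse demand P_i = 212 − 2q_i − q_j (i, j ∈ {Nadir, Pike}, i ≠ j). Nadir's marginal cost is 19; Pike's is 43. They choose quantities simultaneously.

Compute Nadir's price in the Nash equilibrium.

Mine Nadir's profit: π = q_{Nadir}(212 − 2q_{Nadir} − q_{Pike}) − 19q_{Nadir}.
∂π/∂q_{Nadir} = 193 − 4q_{Nadir} − q_{Pike} = 0 ⇒ q_{Nadir} = 48.25 − 0.25q_{Pike}.
Similarly q_{Pike} = 42.25 − 0.25q_{Nadir}.
Plugging q_{Pike} into Nadir's best response: q_{Nadir} = 48.25 − 0.25(42.25 − 0.25q_{Nadir}) ⇒ 0.9375q_{Nadir} = 37.6875, so q_{Nadir} = 40.2.
Then q_{Pike} = 42.25 − 0.25·40.2 = 32.2.
P_{Nadir} = 212 − 2·40.2 − 32.2 = 99.4.

99.4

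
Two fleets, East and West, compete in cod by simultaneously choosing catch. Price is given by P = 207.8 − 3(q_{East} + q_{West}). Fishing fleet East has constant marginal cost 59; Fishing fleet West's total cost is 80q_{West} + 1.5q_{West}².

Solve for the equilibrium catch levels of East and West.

Fishing fleet East's profit: π = q_{East}(207.8 − 3(q_{East} + q_{West})) − 59q_{East}.
∂π/∂q_{East} = 148.8 − 6q_{East} − 3q_{West} = 0, so q_{East} = 24.8 − 0.5q_{West}.
For West: ∂π/∂q_{West} = 127.8 − 9q_{West} − 3q_{East} = 0 ⇒ q_{West} = 14.2 − (1/3)q_{East}.
Substituting the second reaction function into the first: q_{East} = 24.8 − 0.5(14.2 − (1/3)q_{East}), which gives (5/6)q_{East} = 17.7 ⇒ q_{East} = 21.24.
Then q_{West} = 14.2 − (1/3)·21.24 = 7.12.

21.24, 7.12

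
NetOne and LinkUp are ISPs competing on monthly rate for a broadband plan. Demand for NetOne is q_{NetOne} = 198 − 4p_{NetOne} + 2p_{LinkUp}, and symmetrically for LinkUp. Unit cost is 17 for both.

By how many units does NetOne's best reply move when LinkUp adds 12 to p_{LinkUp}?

NetOne's profit: π = (p_{NetOne} − 17)(198 − 4p_{NetOne} + 2p_{LinkUp}).
∂π/∂p_{NetOne} = 266 − 8p_{NetOne} + 2p_{LinkUp} = 0 ⇒ p_{NetOne} = 33.25 + 0.25p_{LinkUp}.
The reaction-function slope is 0.25, so a 12-unit rise in p_{LinkUp} moves p_{NetOne} by 0.25 × 12 = 3. NetOne's best response rises — the actions are strategic complements.

3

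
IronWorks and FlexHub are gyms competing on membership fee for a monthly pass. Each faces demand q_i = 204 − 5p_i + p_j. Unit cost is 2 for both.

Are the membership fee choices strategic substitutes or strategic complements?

strategic complements

IronWorks's profit: π = (p_{IronWorks} − 2)(204 − 5p_{IronWorks} + p_{FlexHub}).
∂π/∂p_{IronWorks} = 214 − 10p_{IronWorks} + p_{FlexHub} = 0 ⇒ p_{IronWorks} = 21.4 + 0.1p_{FlexHub}.
The best-response slope dp_{IronWorks}/dp_{FlexHub} = 0.1 > 0: the reaction function is upward-sloping, so the choices are strategic complements.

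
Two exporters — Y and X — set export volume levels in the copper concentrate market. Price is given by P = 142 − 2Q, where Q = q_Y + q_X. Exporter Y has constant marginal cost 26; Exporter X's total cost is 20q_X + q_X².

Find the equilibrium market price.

Exporter Y's profit: π = q_Y(142 − 2(q_Y + q_X)) − 26q_Y.
∂π/∂q_Y = 116 − 4q_Y − 2q_X = 0, so q_Y = 29 − 0.5q_X.
For X: ∂π/∂q_X = 122 − 6q_X − 2q_Y = 0 ⇒ q_X = 61/3 − (1/3)q_Y.
Solving the two reaction functions simultaneously: (1 − (−0.5)(−1/3))q_Y = 29 − 0.5·(61/3), so (5/6)q_Y = 113/6 and q_Y = 22.6.
Then q_X = 61/3 − (1/3)·22.6 = 12.8.
Equilibrium price: P = 142 − 2·35.4 = 71.2.

71.2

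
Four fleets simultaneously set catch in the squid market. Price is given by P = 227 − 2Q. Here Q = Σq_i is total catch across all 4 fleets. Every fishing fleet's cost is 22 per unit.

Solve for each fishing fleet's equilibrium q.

20.5

A representative fishing fleet's profit is π_i = q_i(227 − 2Q) − 22q_i, with Q = q_i + Σ_{j≠i} q_j.
First-order condition: 205 − 4q_i − 2Σ_{j≠i} q_j = 0.
Imposing symmetry (q_j = q for all j) turns Σ_{j≠i} q_j into 3q, so 205 = 10q and q = 20.5.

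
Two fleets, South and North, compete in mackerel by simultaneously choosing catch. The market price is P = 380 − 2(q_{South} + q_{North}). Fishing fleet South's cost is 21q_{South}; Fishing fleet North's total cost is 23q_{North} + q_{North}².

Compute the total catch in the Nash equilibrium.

Fishing fleet South's profit: π = q_{South}(380 − 2(q_{South} + q_{North})) − 21q_{South}.
∂π/∂q_{South} = 359 − 4q_{South} − 2q_{North} = 0, so q_{South} = 89.75 − 0.5q_{North}.
For North: ∂π/∂q_{North} = 357 − 6q_{North} − 2q_{South} = 0 ⇒ q_{North} = 59.5 − (1/3)q_{South}.
Solving the two reaction functions simultaneously: (1 − (−0.5)(−1/3))q_{South} = 89.75 − 0.5·59.5, so (5/6)q_{South} = 60 and q_{South} = 72.
Then q_{North} = 59.5 − (1/3)·72 = 35.5.
Total catch: 72 + 35.5 = 107.5.

107.5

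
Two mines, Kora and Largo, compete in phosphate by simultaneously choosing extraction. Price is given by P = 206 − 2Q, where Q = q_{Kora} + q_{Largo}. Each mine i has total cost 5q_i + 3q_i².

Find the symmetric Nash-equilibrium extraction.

16.75

Mine Kora's profit: π = q_{Kora}(206 − 2(q_{Kora} + q_{Largo})) − 5q_{Kora} − 3q_{Kora}².
∂π/∂q_{Kora} = 201 − 10q_{Kora} − 2q_{Largo} = 0, so q_{Kora} = 20.1 − 0.2q_{Largo}.
By symmetry q_{Largo} = q_{Kora}; substituting into the reaction function, 1.2q_{Kora} = 20.1 and q_{Kora} = 16.75.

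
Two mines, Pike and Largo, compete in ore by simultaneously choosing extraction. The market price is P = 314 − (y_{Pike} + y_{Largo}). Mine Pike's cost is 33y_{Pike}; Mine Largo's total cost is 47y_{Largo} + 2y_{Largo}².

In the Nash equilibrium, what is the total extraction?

Mine Pike's profit: π = y_{Pike}(314 − (y_{Pike} + y_{Largo})) − 33y_{Pike}.
∂π/∂y_{Pike} = 281 − 2y_{Pike} − y_{Largo} = 0, so y_{Pike} = 140.5 − 0.5y_{Largo}.
For Largo: ∂π/∂y_{Largo} = 267 − 6y_{Largo} − y_{Pike} = 0 ⇒ y_{Largo} = 44.5 − (1/6)y_{Pike}.
Substituting the second reaction function into the first: y_{Pike} = 140.5 − 0.5(44.5 − (1/6)y_{Pike}), which gives (11/12)y_{Pike} = 118.25 ⇒ y_{Pike} = 129.
Then y_{Largo} = 44.5 − (1/6)·129 = 23.
Total extraction: 129 + 23 = 152.

152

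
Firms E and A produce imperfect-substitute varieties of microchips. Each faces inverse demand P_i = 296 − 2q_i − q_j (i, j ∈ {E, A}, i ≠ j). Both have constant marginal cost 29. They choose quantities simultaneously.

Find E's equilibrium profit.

Firm E's profit: π = q_E(296 − 2q_E − q_A) − 29q_E.
∂π/∂q_E = 267 − 4q_E − q_A = 0 ⇒ q_E = 66.75 − 0.25q_A.
By symmetry q_A = q_E; substituting into the reaction function, 1.25q_E = 66.75 and q_E = 53.4.
P_E = 296 − 2·53.4 − 53.4 = 135.8.
Profit = (135.8 − 29)·53.4 = 5703.12.

5703.12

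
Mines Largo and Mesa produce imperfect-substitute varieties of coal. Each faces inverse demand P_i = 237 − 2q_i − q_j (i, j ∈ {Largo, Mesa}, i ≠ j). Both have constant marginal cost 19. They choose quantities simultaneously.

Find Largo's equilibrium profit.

Mine Largo's profit: π = q_{Largo}(237 − 2q_{Largo} − q_{Mesa}) − 19q_{Largo}.
∂π/∂q_{Largo} = 218 − 4q_{Largo} − q_{Mesa} = 0 ⇒ q_{Largo} = 54.5 − 0.25q_{Mesa}.
By symmetry q_{Mesa} = q_{Largo}; substituting into the reaction function, 1.25q_{Largo} = 54.5 and q_{Largo} = 43.6.
P_{Largo} = 237 − 2·43.6 − 43.6 = 106.2.
Profit = (106.2 − 19)·43.6 = 3801.92.

3801.92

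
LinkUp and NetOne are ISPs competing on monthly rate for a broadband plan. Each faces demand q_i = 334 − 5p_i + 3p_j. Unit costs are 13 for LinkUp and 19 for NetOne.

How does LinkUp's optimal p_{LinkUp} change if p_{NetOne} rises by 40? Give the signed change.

12

LinkUp's profit: π = (p_{LinkUp} − 13)(334 − 5p_{LinkUp} + 3p_{NetOne}).
∂π/∂p_{LinkUp} = 399 − 10p_{LinkUp} + 3p_{NetOne} = 0 ⇒ p_{LinkUp} = 39.9 + 0.3p_{NetOne}.
The reaction-function slope is 0.3, so a 40-unit rise in p_{NetOne} moves p_{LinkUp} by 0.3 × 40 = 12. LinkUp's best response rises — the actions are strategic complements.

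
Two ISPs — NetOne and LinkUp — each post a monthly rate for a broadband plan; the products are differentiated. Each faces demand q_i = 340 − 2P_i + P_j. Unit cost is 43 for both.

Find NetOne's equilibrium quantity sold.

NetOne's profit: π = (P_{NetOne} − 43)(340 − 2P_{NetOne} + P_{LinkUp}).
∂π/∂P_{NetOne} = 426 − 4P_{NetOne} + P_{LinkUp} = 0 ⇒ P_{NetOne} = 106.5 + 0.25P_{LinkUp}.
The game is symmetric, so in equilibrium P_{LinkUp} = P_{NetOne}: the reaction function gives 0.75P_{NetOne} = 106.5, hence P_{NetOne} = 142.
q_{NetOne} = 340 − 2·142 + 142 = 198.

198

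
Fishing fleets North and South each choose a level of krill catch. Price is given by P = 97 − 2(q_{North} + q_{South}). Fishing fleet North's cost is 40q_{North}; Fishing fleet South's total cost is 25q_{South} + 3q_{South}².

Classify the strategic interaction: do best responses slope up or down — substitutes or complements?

Fishing fleet North's profit: π = q_{North}(97 − 2(q_{North} + q_{South})) − 40q_{North}.
∂π/∂q_{North} = 57 − 4q_{North} − 2q_{South} = 0, so q_{North} = 14.25 − 0.5q_{South}.
The best-response slope dq_{North}/dq_{South} = −0.5 < 0: the reaction function is downward-sloping, so the choices are strategic substitutes.

strategic substitutes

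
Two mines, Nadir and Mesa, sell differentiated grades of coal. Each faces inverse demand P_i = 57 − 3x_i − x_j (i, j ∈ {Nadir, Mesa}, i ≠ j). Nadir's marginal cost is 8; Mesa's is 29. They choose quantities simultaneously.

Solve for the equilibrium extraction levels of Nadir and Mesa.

Mine Nadir's profit: π = x_{Nadir}(57 − 3x_{Nadir} − x_{Mesa}) − 8x_{Nadir}.
∂π/∂x_{Nadir} = 49 − 6x_{Nadir} − x_{Mesa} = 0 ⇒ x_{Nadir} = 49/6 − (1/6)x_{Mesa}.
Similarly x_{Mesa} = 14/3 − (1/6)x_{Nadir}.
Solving the two reaction functions simultaneously: (1 − (−1/6)(−1/6))x_{Nadir} = 49/6 − (1/6)·(14/3), so (35/36)x_{Nadir} = 133/18 and x_{Nadir} = 7.6.
Then x_{Mesa} = 14/3 − (1/6)·7.6 = 3.4.

7.6, 3.4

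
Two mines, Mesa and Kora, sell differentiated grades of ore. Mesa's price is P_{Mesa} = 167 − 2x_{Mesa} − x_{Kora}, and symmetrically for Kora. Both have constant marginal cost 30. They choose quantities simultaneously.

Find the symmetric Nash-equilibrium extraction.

27.4

Mine Mesa's profit: π = x_{Mesa}(167 − 2x_{Mesa} − x_{Kora}) − 30x_{Mesa}.
∂π/∂x_{Mesa} = 137 − 4x_{Mesa} − x_{Kora} = 0 ⇒ x_{Mesa} = 34.25 − 0.25x_{Kora}.
Setting x_{Mesa} = x_{Kora} in the reaction function: x_{Mesa} = 34.25 − 0.25x_{Mesa}, so x_{Mesa} = 34.25 / 1.25 = 27.4.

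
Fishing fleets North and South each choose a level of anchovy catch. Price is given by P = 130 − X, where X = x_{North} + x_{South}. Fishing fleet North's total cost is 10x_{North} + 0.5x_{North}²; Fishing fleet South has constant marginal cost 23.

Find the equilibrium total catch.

Fishing fleet North's profit: π = x_{North}(130 − (x_{North} + x_{South})) − 10x_{North} − 0.5x_{North}².
∂π/∂x_{North} = 120 − 3x_{North} − x_{South} = 0, so x_{North} = 40 − (1/3)x_{South}.
For South: ∂π/∂x_{South} = 107 − 2x_{South} − x_{North} = 0 ⇒ x_{South} = 53.5 − 0.5x_{North}.
Substituting the second reaction function into the first: x_{North} = 40 − (1/3)(53.5 − 0.5x_{North}), which gives (5/6)x_{North} = 133/6 ⇒ x_{North} = 26.6.
Then x_{South} = 53.5 − 0.5·26.6 = 40.2.
Total catch: 26.6 + 40.2 = 66.8.

66.8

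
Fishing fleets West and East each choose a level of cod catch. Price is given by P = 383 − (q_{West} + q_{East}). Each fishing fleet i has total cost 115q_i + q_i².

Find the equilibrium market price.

Fishing fleet West's profit: π = q_{West}(383 − (q_{West} + q_{East})) − 115q_{West} − q_{West}².
∂π/∂q_{West} = 268 − 4q_{West} − q_{East} = 0, so q_{West} = 67 − 0.25q_{East}.
Setting q_{West} = q_{East} in the reaction function: q_{West} = 67 − 0.25q_{West}, so q_{West} = 67 / 1.25 = 53.6.
Equilibrium price: P = 383 − 107.2 = 275.8.

275.8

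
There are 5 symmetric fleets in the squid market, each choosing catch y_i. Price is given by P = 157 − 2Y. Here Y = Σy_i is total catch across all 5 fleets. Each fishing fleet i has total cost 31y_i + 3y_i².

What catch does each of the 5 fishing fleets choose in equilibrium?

7

A representative fishing fleet's profit is π_i = y_i(157 − 2Y) − 31y_i − 3y_i², with Y = y_i + Σ_{j≠i} y_j.
First-order condition: 126 − 10y_i − 2Σ_{j≠i} y_j = 0.
With identical fishing fleets, set every y_j = y: then 126 − 10y − 8y = 0, i.e. y = 126/18 = 7.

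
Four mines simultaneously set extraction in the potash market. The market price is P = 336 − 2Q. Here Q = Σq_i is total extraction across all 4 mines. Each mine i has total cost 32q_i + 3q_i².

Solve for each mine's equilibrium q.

19

A representative mine's profit is π_i = q_i(336 − 2Q) − 32q_i − 3q_i², with Q = q_i + Σ_{j≠i} q_j.
First-order condition: 304 − 10q_i − 2Σ_{j≠i} q_j = 0.
Imposing symmetry (q_j = q for all j) turns Σ_{j≠i} q_j into 3q, so 304 = 16q and q = 19.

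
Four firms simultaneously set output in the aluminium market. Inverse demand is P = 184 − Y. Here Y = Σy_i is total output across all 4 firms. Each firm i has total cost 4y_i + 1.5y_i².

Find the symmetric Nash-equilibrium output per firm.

22.5

A representative firm's profit is π_i = y_i(184 − Y) − 4y_i − 1.5y_i², with Y = y_i + Σ_{j≠i} y_j.
First-order condition: 180 − 5y_i − Σ_{j≠i} y_j = 0.
In a symmetric equilibrium every firm chooses the same y, so Σ_{j≠i} y_j = 3y. The condition becomes 180 − 8y = 0, giving y = 180/8 = 22.5.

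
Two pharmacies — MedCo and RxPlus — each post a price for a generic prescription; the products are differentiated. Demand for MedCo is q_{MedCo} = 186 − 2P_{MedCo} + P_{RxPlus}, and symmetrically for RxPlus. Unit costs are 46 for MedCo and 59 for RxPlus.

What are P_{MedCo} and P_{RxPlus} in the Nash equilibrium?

MedCo's profit: π = (P_{MedCo} − 46)(186 − 2P_{MedCo} + P_{RxPlus}).
∂π/∂P_{MedCo} = 278 − 4P_{MedCo} + P_{RxPlus} = 0 ⇒ P_{MedCo} = 69.5 + 0.25P_{RxPlus}.
Similarly P_{RxPlus} = 76 + 0.25P_{MedCo}.
Solving the two reaction functions simultaneously: (1 − (0.25)(0.25))P_{MedCo} = 69.5 + 0.25·76, so 0.9375P_{MedCo} = 88.5 and P_{MedCo} = 94.4.
Then P_{RxPlus} = 76 + 0.25·94.4 = 99.6.

94.4, 99.6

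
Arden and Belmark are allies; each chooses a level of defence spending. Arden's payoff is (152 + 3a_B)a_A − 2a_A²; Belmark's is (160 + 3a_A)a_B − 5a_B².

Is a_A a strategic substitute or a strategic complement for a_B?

strategic complements

Expanding Arden's payoff: 152a_A + 3a_Ba_A − 2a_A².
∂π/∂a_A = 152 + 3a_B − 4a_A = 0, so a_A = 38 + 0.75a_B.
The best-response slope da_A/da_B = 0.75 > 0: the reaction function is upward-sloping, so the choices are strategic complements.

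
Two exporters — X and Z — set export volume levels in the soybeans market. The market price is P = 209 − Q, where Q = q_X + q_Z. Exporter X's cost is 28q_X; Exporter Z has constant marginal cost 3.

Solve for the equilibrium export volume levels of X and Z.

52, 77

Exporter X's profit: π = q_X(209 − (q_X + q_Z)) − 28q_X.
∂π/∂q_X = 181 − 2q_X − q_Z = 0, so q_X = 90.5 − 0.5q_Z.
By the same steps for Z: q_Z = 103 − 0.5q_X.
Solving the two reaction functions simultaneously: (1 − (−0.5)(−0.5))q_X = 90.5 − 0.5·103, so 0.75q_X = 39 and q_X = 52.
Then q_Z = 103 − 0.5·52 = 77.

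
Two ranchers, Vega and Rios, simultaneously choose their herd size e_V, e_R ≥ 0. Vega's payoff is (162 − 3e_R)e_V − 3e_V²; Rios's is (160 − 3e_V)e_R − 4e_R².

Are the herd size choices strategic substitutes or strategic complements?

Expanding Vega's payoff: 162e_V − 3e_Re_V − 3e_V².
∂π/∂e_V = 162 − 3e_R − 6e_V = 0, so e_V = 27 − 0.5e_R.
The best-response slope de_V/de_R = −0.5 < 0: the reaction function is downward-sloping, so the choices are strategic substitutes.

strategic substitutes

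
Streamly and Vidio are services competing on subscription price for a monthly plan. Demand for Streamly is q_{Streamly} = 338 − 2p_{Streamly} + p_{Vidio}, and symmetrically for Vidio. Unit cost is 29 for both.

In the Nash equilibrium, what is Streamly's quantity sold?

206

Streamly's profit: π = (p_{Streamly} − 29)(338 − 2p_{Streamly} + p_{Vidio}).
∂π/∂p_{Streamly} = 396 − 4p_{Streamly} + p_{Vidio} = 0 ⇒ p_{Streamly} = 99 + 0.25p_{Vidio}.
Setting p_{Streamly} = p_{Vidio} in the reaction function: p_{Streamly} = 99 + 0.25p_{Streamly}, so p_{Streamly} = 99 / 0.75 = 132.
q_{Streamly} = 338 − 2·132 + 132 = 206.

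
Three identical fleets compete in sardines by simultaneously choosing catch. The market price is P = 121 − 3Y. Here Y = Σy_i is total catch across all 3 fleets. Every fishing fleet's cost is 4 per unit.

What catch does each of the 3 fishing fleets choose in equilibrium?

9.75

A representative fishing fleet's profit is π_i = y_i(121 − 3Y) − 4y_i, with Y = y_i + Σ_{j≠i} y_j.
First-order condition: 117 − 6y_i − 3Σ_{j≠i} y_j = 0.
Imposing symmetry (y_j = y for all j) turns Σ_{j≠i} y_j into 2y, so 117 = 12y and y = 9.75.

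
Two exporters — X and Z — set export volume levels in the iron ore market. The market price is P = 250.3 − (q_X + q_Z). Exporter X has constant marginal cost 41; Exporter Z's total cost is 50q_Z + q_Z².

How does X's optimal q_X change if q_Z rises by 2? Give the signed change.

-1

Exporter X's profit: π = q_X(250.3 − (q_X + q_Z)) − 41q_X.
∂π/∂q_X = 209.3 − 2q_X − q_Z = 0, so q_X = 104.65 − 0.5q_Z.
The reaction-function slope is −0.5, so a 2-unit rise in q_Z moves q_X by −0.5 × 2 = −1. X's best response falls — the actions are strategic substitutes.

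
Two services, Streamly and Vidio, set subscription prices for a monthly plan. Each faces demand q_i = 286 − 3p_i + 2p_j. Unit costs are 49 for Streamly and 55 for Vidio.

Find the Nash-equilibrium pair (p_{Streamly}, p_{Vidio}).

109.375, 111.625

Streamly's profit: π = (p_{Streamly} − 49)(286 − 3p_{Streamly} + 2p_{Vidio}).
∂π/∂p_{Streamly} = 433 − 6p_{Streamly} + 2p_{Vidio} = 0 ⇒ p_{Streamly} = 433/6 + (1/3)p_{Vidio}.
Similarly p_{Vidio} = 451/6 + (1/3)p_{Streamly}.
Plugging p_{Vidio} into Streamly's best response: p_{Streamly} = 433/6 + (1/3)(451/6 + (1/3)p_{Streamly}) ⇒ (8/9)p_{Streamly} = 875/9, so p_{Streamly} = 109.375.
Then p_{Vidio} = 451/6 + (1/3)·109.375 = 111.625.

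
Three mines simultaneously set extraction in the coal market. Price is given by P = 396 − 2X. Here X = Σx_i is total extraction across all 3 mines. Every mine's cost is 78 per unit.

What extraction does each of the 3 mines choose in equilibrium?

39.75

A representative mine's profit is π_i = x_i(396 − 2X) − 78x_i, with X = x_i + Σ_{j≠i} x_j.
First-order condition: 318 − 4x_i − 2Σ_{j≠i} x_j = 0.
Imposing symmetry (x_j = x for all j) turns Σ_{j≠i} x_j into 2x, so 318 = 8x and x = 39.75.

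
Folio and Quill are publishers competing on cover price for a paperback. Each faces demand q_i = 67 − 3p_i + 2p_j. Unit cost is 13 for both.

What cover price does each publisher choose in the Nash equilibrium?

Folio's profit: π = (p_{Folio} − 13)(67 − 3p_{Folio} + 2p_{Quill}).
∂π/∂p_{Folio} = 106 − 6p_{Folio} + 2p_{Quill} = 0 ⇒ p_{Folio} = 53/3 + (1/3)p_{Quill}.
The game is symmetric, so in equilibrium p_{Quill} = p_{Folio}: the reaction function gives (2/3)p_{Folio} = 53/3, hence p_{Folio} = 26.5.

26.5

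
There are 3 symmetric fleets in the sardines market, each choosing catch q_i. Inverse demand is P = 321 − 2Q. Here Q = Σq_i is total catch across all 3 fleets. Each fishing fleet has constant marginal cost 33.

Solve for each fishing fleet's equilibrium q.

36

A representative fishing fleet's profit is π_i = q_i(321 − 2Q) − 33q_i, with Q = q_i + Σ_{j≠i} q_j.
First-order condition: 288 − 4q_i − 2Σ_{j≠i} q_j = 0.
Imposing symmetry (q_j = q for all j) turns Σ_{j≠i} q_j into 2q, so 288 = 8q and q = 36.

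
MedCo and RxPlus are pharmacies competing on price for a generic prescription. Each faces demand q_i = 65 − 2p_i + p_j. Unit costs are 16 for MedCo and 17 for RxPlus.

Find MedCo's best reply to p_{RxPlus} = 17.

MedCo's profit: π = (p_{MedCo} − 16)(65 − 2p_{MedCo} + p_{RxPlus}).
∂π/∂p_{MedCo} = 97 − 4p_{MedCo} + p_{RxPlus} = 0 ⇒ p_{MedCo} = 24.25 + 0.25p_{RxPlus}.
At p_{RxPlus} = 17: p_{MedCo} = 24.25 + 0.25·17 = 28.5.

28.5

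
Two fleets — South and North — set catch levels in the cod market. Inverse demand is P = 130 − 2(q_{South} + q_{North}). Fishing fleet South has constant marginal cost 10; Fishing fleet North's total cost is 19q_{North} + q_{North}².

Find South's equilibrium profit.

1240.02

Fishing fleet South's profit: π = q_{South}(130 − 2(q_{South} + q_{North})) − 10q_{South}.
∂π/∂q_{South} = 120 − 4q_{South} − 2q_{North} = 0, so q_{South} = 30 − 0.5q_{North}.
For North: ∂π/∂q_{North} = 111 − 6q_{North} − 2q_{South} = 0 ⇒ q_{North} = 18.5 − (1/3)q_{South}.
Substituting the second reaction function into the first: q_{South} = 30 − 0.5(18.5 − (1/3)q_{South}), which gives (5/6)q_{South} = 20.75 ⇒ q_{South} = 24.9.
Then q_{North} = 18.5 − (1/3)·24.9 = 10.2.
Price P = 130 − 2·35.1 = 59.8.
South's profit: (59.8 − 10)·24.9 = 1240.02.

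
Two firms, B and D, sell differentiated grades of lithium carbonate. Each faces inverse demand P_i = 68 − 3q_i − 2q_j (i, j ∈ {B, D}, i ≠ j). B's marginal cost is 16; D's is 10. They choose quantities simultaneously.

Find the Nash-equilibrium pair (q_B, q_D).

Firm B's profit: π = q_B(68 − 3q_B − 2q_D) − 16q_B.
∂π/∂q_B = 52 − 6q_B − 2q_D = 0 ⇒ q_B = 26/3 − (1/3)q_D.
Similarly q_D = 29/3 − (1/3)q_B.
Solving the two reaction functions simultaneously: (1 − (−1/3)(−1/3))q_B = 26/3 − (1/3)·(29/3), so (8/9)q_B = 49/9 and q_B = 6.125.
Then q_D = 29/3 − (1/3)·6.125 = 7.625.

6.125, 7.625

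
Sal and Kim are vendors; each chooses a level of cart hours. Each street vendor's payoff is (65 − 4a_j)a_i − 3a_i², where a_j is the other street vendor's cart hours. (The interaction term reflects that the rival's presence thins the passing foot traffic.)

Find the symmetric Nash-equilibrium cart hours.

6.5

Sal's payoff is (65 − 4a_K)a_S − 3a_S².
∂π/∂a_S = 65 − 4a_K − 6a_S = 0, so a_S = 65/6 − (2/3)a_K.
Setting a_S = a_K in the reaction function: a_S = 65/6 − (2/3)a_S, so a_S = (65/6) / (5/3) = 6.5.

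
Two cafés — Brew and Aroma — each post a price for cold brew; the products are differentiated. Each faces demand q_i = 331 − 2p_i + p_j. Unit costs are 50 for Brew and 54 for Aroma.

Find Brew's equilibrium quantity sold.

Brew's profit: π = (p_{Brew} − 50)(331 − 2p_{Brew} + p_{Aroma}).
∂π/∂p_{Brew} = 431 − 4p_{Brew} + p_{Aroma} = 0 ⇒ p_{Brew} = 107.75 + 0.25p_{Aroma}.
Similarly p_{Aroma} = 109.75 + 0.25p_{Brew}.
Substituting the second reaction function into the first: p_{Brew} = 107.75 + 0.25(109.75 + 0.25p_{Brew}), which gives 0.9375p_{Brew} = 135.1875 ⇒ p_{Brew} = 144.2.
Then p_{Aroma} = 109.75 + 0.25·144.2 = 145.8.
q_{Brew} = 331 − 2·144.2 + 145.8 = 188.4.

188.4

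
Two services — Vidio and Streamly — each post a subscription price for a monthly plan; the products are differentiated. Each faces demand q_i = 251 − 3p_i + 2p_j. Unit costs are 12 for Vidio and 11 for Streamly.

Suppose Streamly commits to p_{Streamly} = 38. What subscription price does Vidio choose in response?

60.5

Vidio's profit: π = (p_{Vidio} − 12)(251 − 3p_{Vidio} + 2p_{Streamly}).
∂π/∂p_{Vidio} = 287 − 6p_{Vidio} + 2p_{Streamly} = 0 ⇒ p_{Vidio} = 287/6 + (1/3)p_{Streamly}.
At p_{Streamly} = 38: p_{Vidio} = 287/6 + (1/3)·38 = 60.5.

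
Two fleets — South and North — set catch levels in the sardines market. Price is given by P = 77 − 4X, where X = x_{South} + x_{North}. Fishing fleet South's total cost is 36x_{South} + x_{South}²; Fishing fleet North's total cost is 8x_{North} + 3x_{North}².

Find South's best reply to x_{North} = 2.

3.3

Fishing fleet South's profit: π = x_{South}(77 − 4(x_{South} + x_{North})) − 36x_{South} − x_{South}².
∂π/∂x_{South} = 41 − 10x_{South} − 4x_{North} = 0, so x_{South} = 4.1 − 0.4x_{North}.
At x_{North} = 2: x_{South} = 4.1 − 0.4·2 = 3.3.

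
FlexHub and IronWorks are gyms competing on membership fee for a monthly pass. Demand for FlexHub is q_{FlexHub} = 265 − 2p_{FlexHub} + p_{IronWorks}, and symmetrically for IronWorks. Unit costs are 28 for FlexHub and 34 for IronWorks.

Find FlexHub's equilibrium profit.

FlexHub's profit: π = (p_{FlexHub} − 28)(265 − 2p_{FlexHub} + p_{IronWorks}).
∂π/∂p_{FlexHub} = 321 − 4p_{FlexHub} + p_{IronWorks} = 0 ⇒ p_{FlexHub} = 80.25 + 0.25p_{IronWorks}.
Similarly p_{IronWorks} = 83.25 + 0.25p_{FlexHub}.
Plugging p_{IronWorks} into FlexHub's best response: p_{FlexHub} = 80.25 + 0.25(83.25 + 0.25p_{FlexHub}) ⇒ 0.9375p_{FlexHub} = 101.0625, so p_{FlexHub} = 107.8.
Then p_{IronWorks} = 83.25 + 0.25·107.8 = 110.2.
q_{FlexHub} = 265 − 2·107.8 + 110.2 = 159.6.
Profit = (107.8 − 28)·159.6 = 12736.08.

12736.08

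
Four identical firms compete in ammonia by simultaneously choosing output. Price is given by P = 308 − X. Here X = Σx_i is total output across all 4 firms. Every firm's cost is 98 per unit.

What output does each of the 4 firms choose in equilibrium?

42

A representative firm's profit is π_i = x_i(308 − X) − 98x_i, with X = x_i + Σ_{j≠i} x_j.
First-order condition: 210 − 2x_i − Σ_{j≠i} x_j = 0.
In a symmetric equilibrium every firm chooses the same x, so Σ_{j≠i} x_j = 3x. The condition becomes 210 − 5x = 0, giving x = 210/5 = 42.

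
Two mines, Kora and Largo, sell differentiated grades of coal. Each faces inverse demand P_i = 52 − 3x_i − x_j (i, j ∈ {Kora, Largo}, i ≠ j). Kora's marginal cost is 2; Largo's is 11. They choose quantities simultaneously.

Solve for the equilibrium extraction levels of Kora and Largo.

Mine Kora's profit: π = x_{Kora}(52 − 3x_{Kora} − x_{Largo}) − 2x_{Kora}.
∂π/∂x_{Kora} = 50 − 6x_{Kora} − x_{Largo} = 0 ⇒ x_{Kora} = 25/3 − (1/6)x_{Largo}.
Similarly x_{Largo} = 41/6 − (1/6)x_{Kora}.
Solving the two reaction functions simultaneously: (1 − (−1/6)(−1/6))x_{Kora} = 25/3 − (1/6)·(41/6), so (35/36)x_{Kora} = 259/36 and x_{Kora} = 7.4.
Then x_{Largo} = 41/6 − (1/6)·7.4 = 5.6.

7.4, 5.6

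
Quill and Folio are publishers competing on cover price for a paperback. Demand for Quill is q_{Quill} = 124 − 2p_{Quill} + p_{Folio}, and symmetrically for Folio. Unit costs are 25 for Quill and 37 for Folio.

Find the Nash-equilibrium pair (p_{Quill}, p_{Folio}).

59.6, 64.4

Quill's profit: π = (p_{Quill} − 25)(124 − 2p_{Quill} + p_{Folio}).
∂π/∂p_{Quill} = 174 − 4p_{Quill} + p_{Folio} = 0 ⇒ p_{Quill} = 43.5 + 0.25p_{Folio}.
Similarly p_{Folio} = 49.5 + 0.25p_{Quill}.
Plugging p_{Folio} into Quill's best response: p_{Quill} = 43.5 + 0.25(49.5 + 0.25p_{Quill}) ⇒ 0.9375p_{Quill} = 55.875, so p_{Quill} = 59.6.
Then p_{Folio} = 49.5 + 0.25·59.6 = 64.4.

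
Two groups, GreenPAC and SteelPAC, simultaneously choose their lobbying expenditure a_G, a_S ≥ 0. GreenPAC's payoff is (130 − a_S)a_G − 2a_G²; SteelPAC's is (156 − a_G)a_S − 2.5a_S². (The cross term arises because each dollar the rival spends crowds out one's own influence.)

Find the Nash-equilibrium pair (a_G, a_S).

26, 26

Expanding GreenPAC's payoff: 130a_G − a_Sa_G − 2a_G².
∂π/∂a_G = 130 − a_S − 4a_G = 0, so a_G = 32.5 − 0.25a_S.
Likewise for SteelPAC: a_S = 31.2 − 0.2a_G.
Plugging a_S into GreenPAC's best response: a_G = 32.5 − 0.25(31.2 − 0.2a_G) ⇒ 0.95a_G = 24.7, so a_G = 26.
Then a_S = 31.2 − 0.2·26 = 26.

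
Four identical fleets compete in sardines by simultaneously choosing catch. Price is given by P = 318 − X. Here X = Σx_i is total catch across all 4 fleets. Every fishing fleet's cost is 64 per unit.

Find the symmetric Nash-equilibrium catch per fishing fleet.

A representative fishing fleet's profit is π_i = x_i(318 − X) − 64x_i, with X = x_i + Σ_{j≠i} x_j.
First-order condition: 254 − 2x_i − Σ_{j≠i} x_j = 0.
Imposing symmetry (x_j = x for all j) turns Σ_{j≠i} x_j into 3x, so 254 = 5x and x = 50.8.

50.8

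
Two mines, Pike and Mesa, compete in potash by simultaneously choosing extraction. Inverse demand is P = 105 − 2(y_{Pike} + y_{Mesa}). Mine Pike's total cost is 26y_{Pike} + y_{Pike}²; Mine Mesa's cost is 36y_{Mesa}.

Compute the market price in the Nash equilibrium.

61.6

Mine Pike's profit: π = y_{Pike}(105 − 2(y_{Pike} + y_{Mesa})) − 26y_{Pike} − y_{Pike}².
∂π/∂y_{Pike} = 79 − 6y_{Pike} − 2y_{Mesa} = 0, so y_{Pike} = 79/6 − (1/3)y_{Mesa}.
For Mesa: ∂π/∂y_{Mesa} = 69 − 4y_{Mesa} − 2y_{Pike} = 0 ⇒ y_{Mesa} = 17.25 − 0.5y_{Pike}.
Plugging y_{Mesa} into Pike's best response: y_{Pike} = 79/6 − (1/3)(17.25 − 0.5y_{Pike}) ⇒ (5/6)y_{Pike} = 89/12, so y_{Pike} = 8.9.
Then y_{Mesa} = 17.25 − 0.5·8.9 = 12.8.
Equilibrium price: P = 105 − 2·21.7 = 61.6.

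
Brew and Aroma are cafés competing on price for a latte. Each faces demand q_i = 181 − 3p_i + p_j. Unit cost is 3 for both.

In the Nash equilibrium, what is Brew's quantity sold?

Brew's profit: π = (p_{Brew} − 3)(181 − 3p_{Brew} + p_{Aroma}).
∂π/∂p_{Brew} = 190 − 6p_{Brew} + p_{Aroma} = 0 ⇒ p_{Brew} = 95/3 + (1/6)p_{Aroma}.
By symmetry p_{Aroma} = p_{Brew}; substituting into the reaction function, (5/6)p_{Brew} = 95/3 and p_{Brew} = 38.
q_{Brew} = 181 − 3·38 + 38 = 105.

105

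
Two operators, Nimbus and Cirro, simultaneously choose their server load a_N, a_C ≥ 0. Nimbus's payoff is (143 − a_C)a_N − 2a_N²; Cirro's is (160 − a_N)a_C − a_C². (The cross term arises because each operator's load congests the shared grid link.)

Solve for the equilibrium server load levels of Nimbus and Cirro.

18, 71

Expanding Nimbus's payoff: 143a_N − a_Ca_N − 2a_N².
∂π/∂a_N = 143 − a_C − 4a_N = 0, so a_N = 35.75 − 0.25a_C.
Likewise for Cirro: a_C = 80 − 0.5a_N.
Plugging a_C into Nimbus's best response: a_N = 35.75 − 0.25(80 − 0.5a_N) ⇒ 0.875a_N = 15.75, so a_N = 18.
Then a_C = 80 − 0.5·18 = 71.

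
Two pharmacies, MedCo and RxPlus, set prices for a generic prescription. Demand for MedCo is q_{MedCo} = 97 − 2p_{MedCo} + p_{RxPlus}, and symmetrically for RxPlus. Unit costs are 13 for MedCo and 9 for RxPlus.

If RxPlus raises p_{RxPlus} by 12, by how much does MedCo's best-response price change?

3

MedCo's profit: π = (p_{MedCo} − 13)(97 − 2p_{MedCo} + p_{RxPlus}).
∂π/∂p_{MedCo} = 123 − 4p_{MedCo} + p_{RxPlus} = 0 ⇒ p_{MedCo} = 30.75 + 0.25p_{RxPlus}.
The reaction-function slope is 0.25, so a 12-unit rise in p_{RxPlus} moves p_{MedCo} by 0.25 × 12 = 3. MedCo's best response rises — the actions are strategic complements.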